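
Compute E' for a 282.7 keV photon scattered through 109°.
163.0951 keV

First convert energy to wavelength:
λ = hc/E, with hc ≈ 1239.842 keV·pm (i.e. 1239.842 eV·nm)

For E = 282.7 keV = 282700 eV:
λ = 1239.842 keV·pm / 282.7 keV
λ = 4.3857 pm

Calculate the Compton shift:
Δλ = λ_C(1 - cos(109°)) = 2.4263 × 1.3256
Δλ = 3.2162 pm

Final wavelength:
λ' = 4.3857 + 3.2162 = 7.6020 pm

Final energy:
E' = hc/λ' = 1239.842 / 7.6020 = 163.0951 keV

(Intermediate values are shown rounded; full precision is carried through to the final answer.)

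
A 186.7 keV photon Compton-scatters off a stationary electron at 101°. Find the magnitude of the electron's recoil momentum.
1.3205e-22 kg·m/s

The electron is initially at rest, so by conservation of momentum:
p⃗_e = p⃗₀ − p⃗'  (incident photon momentum minus scattered photon momentum)

Photon momentum magnitudes (p = h/λ = E/c):
λ₀ = hc/E₀ = 6.6408 pm → p₀ = h/λ₀ = 9.9778e-23 kg·m/s
Δλ = λ_C(1 − cos 101°) = 2.8893 pm
λ' = 9.5301 pm → p' = h/λ' = 6.9528e-23 kg·m/s

The scattered photon makes angle θ = 101° with the incident direction, so by the law of cosines:
|p⃗_e|² = p₀² + p'² − 2p₀p'cos θ
|p⃗_e|² = (9.9778e-23)² + (6.9528e-23)² − 2·9.9778e-23·6.9528e-23·cos(101°)
|p⃗_e| = 1.3205e-22 kg·m/s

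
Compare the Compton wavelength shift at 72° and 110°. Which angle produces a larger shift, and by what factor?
110° produces the larger shift by a factor of 1.942

Calculate both shifts using Δλ = λ_C(1 - cos θ):

For θ₁ = 72°:
Δλ₁ = 2.4263 × (1 - cos(72°))
Δλ₁ = 2.4263 × 0.6910
Δλ₁ = 1.6765 pm

For θ₂ = 110°:
Δλ₂ = 2.4263 × (1 - cos(110°))
Δλ₂ = 2.4263 × 1.3420
Δλ₂ = 3.2562 pm

The 110° angle produces the larger shift.
Ratio: 3.2562/1.6765 = 1.942

(Intermediate values are shown rounded; full precision is carried through to the final answer.)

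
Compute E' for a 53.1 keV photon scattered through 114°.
46.3278 keV

First convert energy to wavelength:
λ = hc/E, with hc ≈ 1239.842 keV·pm (i.e. 1239.842 eV·nm)

For E = 53.1 keV = 53100 eV:
λ = 1239.842 keV·pm / 53.1 keV
λ = 23.3492 pm

Calculate the Compton shift:
Δλ = λ_C(1 - cos(114°)) = 2.4263 × 1.4067
Δλ = 3.4132 pm

Final wavelength:
λ' = 23.3492 + 3.4132 = 26.7624 pm

Final energy:
E' = hc/λ' = 1239.842 / 26.7624 = 46.3278 keV

(Intermediate values are shown rounded; full precision is carried through to the final answer.)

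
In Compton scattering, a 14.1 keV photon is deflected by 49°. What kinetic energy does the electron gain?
0.1326 keV

By energy conservation: K_e = E_initial - E_final

First find the scattered photon energy:
Initial wavelength: λ = hc/E = 87.9321 pm
Compton shift: Δλ = λ_C(1 - cos(49°)) = 0.8345 pm
Final wavelength: λ' = 87.9321 + 0.8345 = 88.7666 pm
Final photon energy: E' = hc/λ' = 13.9674 keV

Electron kinetic energy:
K_e = E - E' = 14.1000 - 13.9674 = 0.1326 keV

(Intermediate values are shown rounded; full precision is carried through to the final answer.)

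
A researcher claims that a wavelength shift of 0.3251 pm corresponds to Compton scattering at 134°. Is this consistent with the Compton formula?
No, inconsistent

Calculate the expected shift for θ = 134°:

Δλ_expected = λ_C(1 - cos(134°))
Δλ_expected = 2.4263 × (1 - cos(134°))
Δλ_expected = 2.4263 × 1.6947
Δλ_expected = 4.1118 pm

Given shift: 0.3251 pm
Expected shift: 4.1118 pm
Difference: 3.7867 pm

The values do not match. The given shift corresponds to θ ≈ 30.0°, not 134°.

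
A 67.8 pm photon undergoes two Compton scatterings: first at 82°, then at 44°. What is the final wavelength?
70.5696 pm

Apply Compton shift twice:

First scattering at θ₁ = 82°:
Δλ₁ = λ_C(1 - cos(82°))
Δλ₁ = 2.4263 × 0.8608
Δλ₁ = 2.0886 pm

After first scattering:
λ₁ = 67.8 + 2.0886 = 69.8886 pm

Second scattering at θ₂ = 44°:
Δλ₂ = λ_C(1 - cos(44°))
Δλ₂ = 2.4263 × 0.2807
Δλ₂ = 0.6810 pm

Final wavelength:
λ₂ = 69.8886 + 0.6810 = 70.5696 pm

Total shift: Δλ_total = 2.0886 + 0.6810 = 2.7696 pm

(Intermediate values are shown rounded; full precision is carried through to the final answer.)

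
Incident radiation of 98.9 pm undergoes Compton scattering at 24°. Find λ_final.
99.1098 pm

Using the Compton scattering formula:
λ' = λ + Δλ = λ + λ_C(1 - cos θ)

Given:
- Initial wavelength λ = 98.9 pm
- Scattering angle θ = 24°
- Compton wavelength λ_C ≈ 2.4263 pm

Calculate the shift:
Δλ = 2.4263 × (1 - cos(24°))
Δλ = 2.4263 × 0.0865
Δλ = 0.2098 pm

Final wavelength:
λ' = 98.9 + 0.2098 = 99.1098 pm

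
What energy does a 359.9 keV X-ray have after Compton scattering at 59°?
268.2694 keV

First convert energy to wavelength:
λ = hc/E, with hc ≈ 1239.842 keV·pm (i.e. 1239.842 eV·nm)

For E = 359.9 keV = 359900 eV:
λ = 1239.842 keV·pm / 359.9 keV
λ = 3.4450 pm

Calculate the Compton shift:
Δλ = λ_C(1 - cos(59°)) = 2.4263 × 0.4850
Δλ = 1.1767 pm

Final wavelength:
λ' = 3.4450 + 1.1767 = 4.6216 pm

Final energy:
E' = hc/λ' = 1239.842 / 4.6216 = 268.2694 keV

(Intermediate values are shown rounded; full precision is carried through to the final answer.)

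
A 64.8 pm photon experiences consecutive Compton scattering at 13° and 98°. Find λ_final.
67.6262 pm

Apply Compton shift twice:

First scattering at θ₁ = 13°:
Δλ₁ = λ_C(1 - cos(13°))
Δλ₁ = 2.4263 × 0.0256
Δλ₁ = 0.0622 pm

After first scattering:
λ₁ = 64.8 + 0.0622 = 64.8622 pm

Second scattering at θ₂ = 98°:
Δλ₂ = λ_C(1 - cos(98°))
Δλ₂ = 2.4263 × 1.1392
Δλ₂ = 2.7640 pm

Final wavelength:
λ₂ = 64.8622 + 2.7640 = 67.6262 pm

Total shift: Δλ_total = 0.0622 + 2.7640 = 2.8262 pm

(Intermediate values are shown rounded; full precision is carried through to the final answer.)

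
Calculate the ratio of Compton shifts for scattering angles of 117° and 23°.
117° produces the larger shift by a factor of 18.290

Calculate both shifts using Δλ = λ_C(1 - cos θ):

For θ₁ = 23°:
Δλ₁ = 2.4263 × (1 - cos(23°))
Δλ₁ = 2.4263 × 0.0795
Δλ₁ = 0.1929 pm

For θ₂ = 117°:
Δλ₂ = 2.4263 × (1 - cos(117°))
Δλ₂ = 2.4263 × 1.4540
Δλ₂ = 3.5278 pm

The 117° angle produces the larger shift.
Ratio: 3.5278/0.1929 = 18.290

(Intermediate values are shown rounded; full precision is carried through to the final answer.)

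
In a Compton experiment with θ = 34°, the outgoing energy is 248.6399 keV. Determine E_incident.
271.2000 keV

Convert final energy to wavelength (hc ≈ 1239.842 keV·pm):
λ' = hc/E' = 1239.842 / 248.6399 = 4.9865 pm

Calculate the Compton shift:
Δλ = λ_C(1 - cos(34°))
Δλ = 2.4263 × (1 - cos(34°))
Δλ = 0.4148 pm

Initial wavelength:
λ = λ' - Δλ = 4.9865 - 0.4148 = 4.5717 pm

Initial energy:
E = hc/λ = 1239.842 / 4.5717 = 271.2000 keV

(Intermediate values are shown rounded; full precision is carried through to the final answer.)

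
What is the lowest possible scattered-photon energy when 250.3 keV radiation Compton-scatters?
126.4365 keV (at θ = 180°)

The scattered photon has minimum energy when its wavelength is maximum, i.e., when the Compton shift Δλ = λ_C(1 − cos θ) is maximum. This occurs at θ = 180° (backscattering), giving Δλ_max = 2λ_C = 4.8526 pm.

Initial wavelength: λ₀ = hc/E₀ = 4.9534 pm
Maximum final wavelength: λ'_max = λ₀ + 2λ_C = 4.9534 + 4.8526 = 9.8060 pm
Minimum final energy: E'_min = hc/λ'_max = 126.4365 keV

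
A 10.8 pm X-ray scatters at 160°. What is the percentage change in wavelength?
43.5768%

Calculate the Compton shift:
Δλ = λ_C(1 - cos(160°))
Δλ = 2.4263 × (1 - cos(160°))
Δλ = 2.4263 × 1.9397
Δλ = 4.7063 pm

Percentage change:
(Δλ/λ₀) × 100 = (4.7063/10.8) × 100
= 43.5768%

(Intermediate values are shown rounded; full precision is carried through to the final answer.)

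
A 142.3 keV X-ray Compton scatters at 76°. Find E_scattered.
117.4960 keV

First convert energy to wavelength:
λ = hc/E, with hc ≈ 1239.842 keV·pm (i.e. 1239.842 eV·nm)

For E = 142.3 keV = 142300 eV:
λ = 1239.842 keV·pm / 142.3 keV
λ = 8.7129 pm

Calculate the Compton shift:
Δλ = λ_C(1 - cos(76°)) = 2.4263 × 0.7581
Δλ = 1.8393 pm

Final wavelength:
λ' = 8.7129 + 1.8393 = 10.5522 pm

Final energy:
E' = hc/λ' = 1239.842 / 10.5522 = 117.4960 keV

(Intermediate values are shown rounded; full precision is carried through to the final answer.)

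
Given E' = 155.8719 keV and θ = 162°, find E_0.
385.0001 keV

Convert final energy to wavelength (hc ≈ 1239.842 keV·pm):
λ' = hc/E' = 1239.842 / 155.8719 = 7.9542 pm

Calculate the Compton shift:
Δλ = λ_C(1 - cos(162°))
Δλ = 2.4263 × (1 - cos(162°))
Δλ = 4.7339 pm

Initial wavelength:
λ = λ' - Δλ = 7.9542 - 4.7339 = 3.2204 pm

Initial energy:
E = hc/λ = 1239.842 / 3.2204 = 385.0001 keV

(Intermediate values are shown rounded; full precision is carried through to the final answer.)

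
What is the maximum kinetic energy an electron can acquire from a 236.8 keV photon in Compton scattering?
113.9027 keV

Maximum energy transfer occurs at θ = 180° (backscattering).

Initial photon: E₀ = 236.8 keV → λ₀ = 5.2358 pm

Maximum Compton shift (at 180°):
Δλ_max = 2λ_C = 2 × 2.4263 = 4.8526 pm

Final wavelength:
λ' = 5.2358 + 4.8526 = 10.0884 pm

Minimum photon energy (maximum energy to electron):
E'_min = hc/λ' = 122.8973 keV

Maximum electron kinetic energy:
K_max = E₀ - E'_min = 236.8000 - 122.8973 = 113.9027 keV

(Intermediate values are shown rounded; full precision is carried through to the final answer.)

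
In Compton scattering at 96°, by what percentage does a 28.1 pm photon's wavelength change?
9.5371%

Calculate the Compton shift:
Δλ = λ_C(1 - cos(96°))
Δλ = 2.4263 × (1 - cos(96°))
Δλ = 2.4263 × 1.1045
Δλ = 2.6799 pm

Percentage change:
(Δλ/λ₀) × 100 = (2.6799/28.1) × 100
= 9.5371%

(Intermediate values are shown rounded; full precision is carried through to the final answer.)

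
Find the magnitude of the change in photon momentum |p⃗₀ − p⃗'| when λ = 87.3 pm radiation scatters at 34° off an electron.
4.4278e-24 kg·m/s

Photon momentum magnitude is p = h/λ.

Initial momentum:
p₀ = h/λ = 6.6261e-34/8.7300e-11 = 7.5900e-24 kg·m/s

After scattering:
λ' = λ + Δλ = 87.3 + 0.4148 = 87.7148 pm
p' = h/λ' = 6.6261e-34/8.7715e-11 = 7.5541e-24 kg·m/s

Momentum is a vector; the scattered photon's direction makes angle θ = 34° with the incident direction. The magnitude of the vector change Δp⃗ = p⃗₀ − p⃗' is found from the law of cosines:
|Δp⃗|² = p₀² + p'² − 2p₀p'cos θ
|Δp⃗|² = (7.5900e-24)² + (7.5541e-24)² − 2·7.5900e-24·7.5541e-24·cos(34°)
|Δp⃗| = 4.4278e-24 kg·m/s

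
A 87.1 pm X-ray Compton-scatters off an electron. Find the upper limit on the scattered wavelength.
91.9526 pm (at θ = 180°)

The Compton shift is Δλ = λ_C(1 − cos θ).

Since cos θ ranges from −1 to 1, the factor (1 − cos θ) ranges from 0 to 2; the maximum shift occurs at θ = 180° (backscattering):
Δλ_max = 2λ_C = 2 × 2.4263 pm = 4.8526 pm

Maximum scattered wavelength:
λ'_max = λ₀ + Δλ_max = 87.1 + 4.8526 = 91.9526 pm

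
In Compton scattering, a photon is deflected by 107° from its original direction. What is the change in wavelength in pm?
3.1357 pm

Using the Compton scattering formula:
Δλ = λ_C(1 - cos θ)

where λ_C = h/(m_e·c) ≈ 2.4263 pm is the Compton wavelength of an electron.

For θ = 107°:
cos(107°) = -0.2924
1 - cos(107°) = 1.2924

Δλ = 2.4263 × 1.2924
Δλ = 3.1357 pm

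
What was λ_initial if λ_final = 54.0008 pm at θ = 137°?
49.8000 pm

From λ' = λ + Δλ, we have λ = λ' - Δλ

First calculate the Compton shift:
Δλ = λ_C(1 - cos θ)
Δλ = 2.4263 × (1 - cos(137°))
Δλ = 2.4263 × 1.7314
Δλ = 4.2008 pm

Initial wavelength:
λ = λ' - Δλ
λ = 54.0008 - 4.2008
λ = 49.8000 pm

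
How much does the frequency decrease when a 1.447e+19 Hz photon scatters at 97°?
1.680e+18 Hz (decrease)

Convert frequency to wavelength (c = 299792458 m/s):
λ₀ = c/f₀ = 299792458/1.447e+19 = 2.0718207e-11 m = 20.7182 pm

Calculate Compton shift:
Δλ = λ_C(1 - cos(97°)) = 2.7220 pm

Final wavelength:
λ' = λ₀ + Δλ = 20.7182 + 2.7220 = 23.4402 pm

Final frequency:
f' = c/λ' = 299792458/2.3440210e-11 = 1.2789666e+19 Hz

Frequency shift (decrease):
Δf = f₀ - f' = 1.447e+19 - 1.2789666e+19 = 1.680e+18 Hz

(Intermediate values are shown rounded; full precision is carried through to the final answer.)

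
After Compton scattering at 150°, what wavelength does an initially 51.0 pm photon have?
55.5276 pm

Using the Compton formula: λ' = λ + λ_C(1 − cos θ)

For θ = 150°, cos θ = -√3/2 (exact) ≈ -0.8660, so:
1 − cos 150° = 1 − (-√3/2) ≈ 1.8660

Δλ = λ_C × 1.8660 = 2.4263 × 1.8660 = 4.5276 pm

λ' = 51.0 + 4.5276 = 55.5276 pm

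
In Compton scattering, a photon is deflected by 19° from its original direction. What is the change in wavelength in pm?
0.1322 pm

Using the Compton scattering formula:
Δλ = λ_C(1 - cos θ)

where λ_C = h/(m_e·c) ≈ 2.4263 pm is the Compton wavelength of an electron.

For θ = 19°:
cos(19°) = 0.9455
1 - cos(19°) = 0.0545

Δλ = 2.4263 × 0.0545
Δλ = 0.1322 pm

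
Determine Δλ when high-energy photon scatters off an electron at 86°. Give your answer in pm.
2.2571 pm

Using the Compton scattering formula:
Δλ = λ_C(1 - cos θ)

where λ_C = h/(m_e·c) ≈ 2.4263 pm is the Compton wavelength of an electron.

For θ = 86°:
cos(86°) = 0.0698
1 - cos(86°) = 0.9302

Δλ = 2.4263 × 0.9302
Δλ = 2.2571 pm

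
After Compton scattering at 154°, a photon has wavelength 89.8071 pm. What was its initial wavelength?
85.2000 pm

From λ' = λ + Δλ, we have λ = λ' - Δλ

First calculate the Compton shift:
Δλ = λ_C(1 - cos θ)
Δλ = 2.4263 × (1 - cos(154°))
Δλ = 2.4263 × 1.8988
Δλ = 4.6071 pm

Initial wavelength:
λ = λ' - Δλ
λ = 89.8071 - 4.6071
λ = 85.2000 pm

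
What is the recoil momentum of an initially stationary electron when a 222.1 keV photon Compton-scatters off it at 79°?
1.3350e-22 kg·m/s

The electron is initially at rest, so by conservation of momentum:
p⃗_e = p⃗₀ − p⃗'  (incident photon momentum minus scattered photon momentum)

Photon momentum magnitudes (p = h/λ = E/c):
λ₀ = hc/E₀ = 5.5824 pm → p₀ = h/λ₀ = 1.1870e-22 kg·m/s
Δλ = λ_C(1 − cos 79°) = 1.9633 pm
λ' = 7.5457 pm → p' = h/λ' = 8.7812e-23 kg·m/s

The scattered photon makes angle θ = 79° with the incident direction, so by the law of cosines:
|p⃗_e|² = p₀² + p'² − 2p₀p'cos θ
|p⃗_e|² = (1.1870e-22)² + (8.7812e-23)² − 2·1.1870e-22·8.7812e-23·cos(79°)
|p⃗_e| = 1.3350e-22 kg·m/s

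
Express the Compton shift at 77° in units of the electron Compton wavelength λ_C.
0.7750 λ_C

The Compton shift formula is:
Δλ = λ_C(1 - cos θ)

Dividing both sides by λ_C:
Δλ/λ_C = 1 - cos θ

For θ = 77°:
Δλ/λ_C = 1 - cos(77°)
Δλ/λ_C = 1 - 0.2250
Δλ/λ_C = 0.7750

This means the shift is 0.7750 × λ_C = 1.8805 pm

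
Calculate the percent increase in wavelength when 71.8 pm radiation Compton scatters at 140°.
5.9679%

Calculate the Compton shift:
Δλ = λ_C(1 - cos(140°))
Δλ = 2.4263 × (1 - cos(140°))
Δλ = 2.4263 × 1.7660
Δλ = 4.2850 pm

Percentage change:
(Δλ/λ₀) × 100 = (4.2850/71.8) × 100
= 5.9679%

(Intermediate values are shown rounded; full precision is carried through to the final answer.)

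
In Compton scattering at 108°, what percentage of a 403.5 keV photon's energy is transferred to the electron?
0.5083 (or 50.83%)

Calculate initial and final photon energies:

Initial: E₀ = 403.5 keV → λ₀ = 3.0727 pm
Compton shift: Δλ = 3.1761 pm
Final wavelength: λ' = 6.2488 pm
Final energy: E' = 198.4128 keV

Fractional energy loss:
(E₀ - E')/E₀ = (403.5000 - 198.4128)/403.5000
= 205.0872/403.5000
= 0.5083
= 50.83%

(Intermediate values are shown rounded; full precision is carried through to the final answer.)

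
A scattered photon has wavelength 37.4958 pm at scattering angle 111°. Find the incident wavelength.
34.2000 pm

From λ' = λ + Δλ, we have λ = λ' - Δλ

First calculate the Compton shift:
Δλ = λ_C(1 - cos θ)
Δλ = 2.4263 × (1 - cos(111°))
Δλ = 2.4263 × 1.3584
Δλ = 3.2958 pm

Initial wavelength:
λ = λ' - Δλ
λ = 37.4958 - 3.2958
λ = 34.2000 pm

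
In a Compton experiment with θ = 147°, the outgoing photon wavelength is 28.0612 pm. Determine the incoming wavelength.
23.6000 pm

From λ' = λ + Δλ, we have λ = λ' - Δλ

First calculate the Compton shift:
Δλ = λ_C(1 - cos θ)
Δλ = 2.4263 × (1 - cos(147°))
Δλ = 2.4263 × 1.8387
Δλ = 4.4612 pm

Initial wavelength:
λ = λ' - Δλ
λ = 28.0612 - 4.4612
λ = 23.6000 pm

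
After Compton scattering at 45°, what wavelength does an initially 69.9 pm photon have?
70.6106 pm

Using the Compton formula: λ' = λ + λ_C(1 − cos θ)

For θ = 45°, cos θ = √2/2 (exact) ≈ 0.7071, so:
1 − cos 45° = 1 − (√2/2) ≈ 0.2929

Δλ = λ_C × 0.2929 = 2.4263 × 0.2929 = 0.7106 pm

λ' = 69.9 + 0.7106 = 70.6106 pm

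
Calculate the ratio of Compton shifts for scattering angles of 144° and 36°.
144° produces the larger shift by a factor of 9.472

Calculate both shifts using Δλ = λ_C(1 - cos θ):

For θ₁ = 36°:
Δλ₁ = 2.4263 × (1 - cos(36°))
Δλ₁ = 2.4263 × 0.1910
Δλ₁ = 0.4634 pm

For θ₂ = 144°:
Δλ₂ = 2.4263 × (1 - cos(144°))
Δλ₂ = 2.4263 × 1.8090
Δλ₂ = 4.3892 pm

The 144° angle produces the larger shift.
Ratio: 4.3892/0.4634 = 9.472

(Intermediate values are shown rounded; full precision is carried through to the final answer.)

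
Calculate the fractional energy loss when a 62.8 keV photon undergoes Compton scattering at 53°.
0.0467 (or 4.67%)

Calculate initial and final photon energies:

Initial: E₀ = 62.8 keV → λ₀ = 19.7427 pm
Compton shift: Δλ = 0.9661 pm
Final wavelength: λ' = 20.7088 pm
Final energy: E' = 59.8702 keV

Fractional energy loss:
(E₀ - E')/E₀ = (62.8000 - 59.8702)/62.8000
= 2.9298/62.8000
= 0.0467
= 4.67%

(Intermediate values are shown rounded; full precision is carried through to the final answer.)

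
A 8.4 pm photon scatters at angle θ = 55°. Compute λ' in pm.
9.4346 pm

Using the Compton scattering formula:
λ' = λ + Δλ = λ + λ_C(1 - cos θ)

Given:
- Initial wavelength λ = 8.4 pm
- Scattering angle θ = 55°
- Compton wavelength λ_C ≈ 2.4263 pm

Calculate the shift:
Δλ = 2.4263 × (1 - cos(55°))
Δλ = 2.4263 × 0.4264
Δλ = 1.0346 pm

Final wavelength:
λ' = 8.4 + 1.0346 = 9.4346 pm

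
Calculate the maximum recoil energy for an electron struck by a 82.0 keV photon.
19.9230 keV

Maximum energy transfer occurs at θ = 180° (backscattering).

Initial photon: E₀ = 82.0 keV → λ₀ = 15.1200 pm

Maximum Compton shift (at 180°):
Δλ_max = 2λ_C = 2 × 2.4263 = 4.8526 pm

Final wavelength:
λ' = 15.1200 + 4.8526 = 19.9726 pm

Minimum photon energy (maximum energy to electron):
E'_min = hc/λ' = 62.0770 keV

Maximum electron kinetic energy:
K_max = E₀ - E'_min = 82.0000 - 62.0770 = 19.9230 keV

(Intermediate values are shown rounded; full precision is carried through to the final answer.)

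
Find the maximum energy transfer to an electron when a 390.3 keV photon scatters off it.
235.8845 keV

Maximum energy transfer occurs at θ = 180° (backscattering).

Initial photon: E₀ = 390.3 keV → λ₀ = 3.1766 pm

Maximum Compton shift (at 180°):
Δλ_max = 2λ_C = 2 × 2.4263 = 4.8526 pm

Final wavelength:
λ' = 3.1766 + 4.8526 = 8.0293 pm

Minimum photon energy (maximum energy to electron):
E'_min = hc/λ' = 154.4155 keV

Maximum electron kinetic energy:
K_max = E₀ - E'_min = 390.3000 - 154.4155 = 235.8845 keV

(Intermediate values are shown rounded; full precision is carried through to the final answer.)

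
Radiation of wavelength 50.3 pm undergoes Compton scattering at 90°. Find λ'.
52.7263 pm

Using the Compton formula: λ' = λ + λ_C(1 − cos θ)

For θ = 90°, cos θ = 0 (exact) = 0.0000, so:
1 − cos 90° = 1 − (0) = 1.0000

Δλ = λ_C × 1.0000 = 2.4263 × 1.0000 = 2.4263 pm

λ' = 50.3 + 2.4263 = 52.7263 pm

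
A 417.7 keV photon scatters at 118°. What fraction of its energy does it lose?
0.5457 (or 54.57%)

Calculate initial and final photon energies:

Initial: E₀ = 417.7 keV → λ₀ = 2.9683 pm
Compton shift: Δλ = 3.5654 pm
Final wavelength: λ' = 6.5337 pm
Final energy: E' = 189.7624 keV

Fractional energy loss:
(E₀ - E')/E₀ = (417.7000 - 189.7624)/417.7000
= 227.9376/417.7000
= 0.5457
= 54.57%

(Intermediate values are shown rounded; full precision is carried through to the final answer.)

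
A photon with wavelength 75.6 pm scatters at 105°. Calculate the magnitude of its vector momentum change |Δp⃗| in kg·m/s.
1.3638e-23 kg·m/s

Photon momentum magnitude is p = h/λ.

Initial momentum:
p₀ = h/λ = 6.6261e-34/7.5600e-11 = 8.7646e-24 kg·m/s

After scattering:
λ' = λ + Δλ = 75.6 + 3.0543 = 78.6543 pm
p' = h/λ' = 6.6261e-34/7.8654e-11 = 8.4243e-24 kg·m/s

Momentum is a vector; the scattered photon's direction makes angle θ = 105° with the incident direction. The magnitude of the vector change Δp⃗ = p⃗₀ − p⃗' is found from the law of cosines:
|Δp⃗|² = p₀² + p'² − 2p₀p'cos θ
|Δp⃗|² = (8.7646e-24)² + (8.4243e-24)² − 2·8.7646e-24·8.4243e-24·cos(105°)
|Δp⃗| = 1.3638e-23 kg·m/s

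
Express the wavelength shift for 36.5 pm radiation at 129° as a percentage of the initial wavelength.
10.8308%

Calculate the Compton shift:
Δλ = λ_C(1 - cos(129°))
Δλ = 2.4263 × (1 - cos(129°))
Δλ = 2.4263 × 1.6293
Δλ = 3.9532 pm

Percentage change:
(Δλ/λ₀) × 100 = (3.9532/36.5) × 100
= 10.8308%

(Intermediate values are shown rounded; full precision is carried through to the final answer.)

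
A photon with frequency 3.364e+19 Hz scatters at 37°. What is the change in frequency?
1.748e+18 Hz (decrease)

Convert frequency to wavelength (c = 299792458 m/s):
λ₀ = c/f₀ = 299792458/3.364e+19 = 8.9117853e-12 m = 8.9118 pm

Calculate Compton shift:
Δλ = λ_C(1 - cos(37°)) = 0.4886 pm

Final wavelength:
λ' = λ₀ + Δλ = 8.9118 + 0.4886 = 9.4004 pm

Final frequency:
f' = c/λ' = 299792458/9.4003580e-12 = 3.1891600e+19 Hz

Frequency shift (decrease):
Δf = f₀ - f' = 3.364e+19 - 3.1891600e+19 = 1.748e+18 Hz

(Intermediate values are shown rounded; full precision is carried through to the final answer.)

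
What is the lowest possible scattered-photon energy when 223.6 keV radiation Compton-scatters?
119.2439 keV (at θ = 180°)

The scattered photon has minimum energy when its wavelength is maximum, i.e., when the Compton shift Δλ = λ_C(1 − cos θ) is maximum. This occurs at θ = 180° (backscattering), giving Δλ_max = 2λ_C = 4.8526 pm.

Initial wavelength: λ₀ = hc/E₀ = 5.5449 pm
Maximum final wavelength: λ'_max = λ₀ + 2λ_C = 5.5449 + 4.8526 = 10.3975 pm
Minimum final energy: E'_min = hc/λ'_max = 119.2439 keV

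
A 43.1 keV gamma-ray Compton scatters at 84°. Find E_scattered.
40.0733 keV

First convert energy to wavelength:
λ = hc/E, with hc ≈ 1239.842 keV·pm (i.e. 1239.842 eV·nm)

For E = 43.1 keV = 43100 eV:
λ = 1239.842 keV·pm / 43.1 keV
λ = 28.7666 pm

Calculate the Compton shift:
Δλ = λ_C(1 - cos(84°)) = 2.4263 × 0.8955
Δλ = 2.1727 pm

Final wavelength:
λ' = 28.7666 + 2.1727 = 30.9393 pm

Final energy:
E' = hc/λ' = 1239.842 / 30.9393 = 40.0733 keV

(Intermediate values are shown rounded; full precision is carried through to the final answer.)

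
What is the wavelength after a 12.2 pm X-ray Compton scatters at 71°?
13.8364 pm

Using the Compton scattering formula:
λ' = λ + Δλ = λ + λ_C(1 - cos θ)

Given:
- Initial wavelength λ = 12.2 pm
- Scattering angle θ = 71°
- Compton wavelength λ_C ≈ 2.4263 pm

Calculate the shift:
Δλ = 2.4263 × (1 - cos(71°))
Δλ = 2.4263 × 0.6744
Δλ = 1.6364 pm

Final wavelength:
λ' = 12.2 + 1.6364 = 13.8364 pm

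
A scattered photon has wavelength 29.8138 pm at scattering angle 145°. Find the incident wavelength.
25.4000 pm

From λ' = λ + Δλ, we have λ = λ' - Δλ

First calculate the Compton shift:
Δλ = λ_C(1 - cos θ)
Δλ = 2.4263 × (1 - cos(145°))
Δλ = 2.4263 × 1.8192
Δλ = 4.4138 pm

Initial wavelength:
λ = λ' - Δλ
λ = 29.8138 - 4.4138
λ = 25.4000 pm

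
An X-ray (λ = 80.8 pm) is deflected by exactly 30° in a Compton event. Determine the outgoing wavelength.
81.1251 pm

Using the Compton formula: λ' = λ + λ_C(1 − cos θ)

For θ = 30°, cos θ = √3/2 (exact) ≈ 0.8660, so:
1 − cos 30° = 1 − (√3/2) ≈ 0.1340

Δλ = λ_C × 0.1340 = 2.4263 × 0.1340 = 0.3251 pm

λ' = 80.8 + 0.3251 = 81.1251 pm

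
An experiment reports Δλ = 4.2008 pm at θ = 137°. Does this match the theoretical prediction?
Yes, consistent

Calculate the expected shift for θ = 137°:

Δλ_expected = λ_C(1 - cos(137°))
Δλ_expected = 2.4263 × (1 - cos(137°))
Δλ_expected = 2.4263 × 1.7314
Δλ_expected = 4.2008 pm

Given shift: 4.2008 pm
Expected shift: 4.2008 pm
Difference: 0.0000 pm

The values match. This is consistent with Compton scattering at the stated angle.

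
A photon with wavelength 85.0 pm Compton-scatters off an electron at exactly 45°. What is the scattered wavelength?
85.7106 pm

Using the Compton formula: λ' = λ + λ_C(1 − cos θ)

For θ = 45°, cos θ = √2/2 (exact) ≈ 0.7071, so:
1 − cos 45° = 1 − (√2/2) ≈ 0.2929

Δλ = λ_C × 0.2929 = 2.4263 × 0.2929 = 0.7106 pm

λ' = 85.0 + 0.7106 = 85.7106 pm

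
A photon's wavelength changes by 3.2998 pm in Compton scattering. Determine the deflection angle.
111.10°

From the Compton formula Δλ = λ_C(1 - cos θ), we can solve for θ:

cos θ = 1 - Δλ/λ_C

Given:
- Δλ = 3.2998 pm
- λ_C = h/(m_e·c) ≈ 2.42631024 pm

cos θ = 1 - 3.2998/2.42631024
cos θ = 1 - 1.360007
cos θ = -0.360007

θ = arccos(-0.360007)
θ = 111.10°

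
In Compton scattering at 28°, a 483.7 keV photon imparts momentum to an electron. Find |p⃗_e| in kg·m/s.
1.2144e-22 kg·m/s

The electron is initially at rest, so by conservation of momentum:
p⃗_e = p⃗₀ − p⃗'  (incident photon momentum minus scattered photon momentum)

Photon momentum magnitudes (p = h/λ = E/c):
λ₀ = hc/E₀ = 2.5632 pm → p₀ = h/λ₀ = 2.5850e-22 kg·m/s
Δλ = λ_C(1 − cos 28°) = 0.2840 pm
λ' = 2.8473 pm → p' = h/λ' = 2.3272e-22 kg·m/s

The scattered photon makes angle θ = 28° with the incident direction, so by the law of cosines:
|p⃗_e|² = p₀² + p'² − 2p₀p'cos θ
|p⃗_e|² = (2.5850e-22)² + (2.3272e-22)² − 2·2.5850e-22·2.3272e-22·cos(28°)
|p⃗_e| = 1.2144e-22 kg·m/s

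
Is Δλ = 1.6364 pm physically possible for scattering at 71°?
Yes, consistent

Calculate the expected shift for θ = 71°:

Δλ_expected = λ_C(1 - cos(71°))
Δλ_expected = 2.4263 × (1 - cos(71°))
Δλ_expected = 2.4263 × 0.6744
Δλ_expected = 1.6364 pm

Given shift: 1.6364 pm
Expected shift: 1.6364 pm
Difference: 0.0000 pm

The values match. This is consistent with Compton scattering at the stated angle.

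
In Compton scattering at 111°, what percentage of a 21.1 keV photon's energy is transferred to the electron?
0.0531 (or 5.31%)

Calculate initial and final photon energies:

Initial: E₀ = 21.1 keV → λ₀ = 58.7603 pm
Compton shift: Δλ = 3.2958 pm
Final wavelength: λ' = 62.0561 pm
Final energy: E' = 19.9794 keV

Fractional energy loss:
(E₀ - E')/E₀ = (21.1000 - 19.9794)/21.1000
= 1.1206/21.1000
= 0.0531
= 5.31%

(Intermediate values are shown rounded; full precision is carried through to the final answer.)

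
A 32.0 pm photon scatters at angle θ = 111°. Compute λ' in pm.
35.2958 pm

Using the Compton scattering formula:
λ' = λ + Δλ = λ + λ_C(1 - cos θ)

Given:
- Initial wavelength λ = 32.0 pm
- Scattering angle θ = 111°
- Compton wavelength λ_C ≈ 2.4263 pm

Calculate the shift:
Δλ = 2.4263 × (1 - cos(111°))
Δλ = 2.4263 × 1.3584
Δλ = 3.2958 pm

Final wavelength:
λ' = 32.0 + 3.2958 = 35.2958 pm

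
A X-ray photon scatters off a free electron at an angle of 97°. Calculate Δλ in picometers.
2.7220 pm

Using the Compton scattering formula:
Δλ = λ_C(1 - cos θ)

where λ_C = h/(m_e·c) ≈ 2.4263 pm is the Compton wavelength of an electron.

For θ = 97°:
cos(97°) = -0.1219
1 - cos(97°) = 1.1219

Δλ = 2.4263 × 1.1219
Δλ = 2.7220 pm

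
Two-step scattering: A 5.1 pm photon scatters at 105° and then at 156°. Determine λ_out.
12.7971 pm

Apply Compton shift twice:

First scattering at θ₁ = 105°:
Δλ₁ = λ_C(1 - cos(105°))
Δλ₁ = 2.4263 × 1.2588
Δλ₁ = 3.0543 pm

After first scattering:
λ₁ = 5.1 + 3.0543 = 8.1543 pm

Second scattering at θ₂ = 156°:
Δλ₂ = λ_C(1 - cos(156°))
Δλ₂ = 2.4263 × 1.9135
Δλ₂ = 4.6429 pm

Final wavelength:
λ₂ = 8.1543 + 4.6429 = 12.7971 pm

Total shift: Δλ_total = 3.0543 + 4.6429 = 7.6971 pm

(Intermediate values are shown rounded; full precision is carried through to the final answer.)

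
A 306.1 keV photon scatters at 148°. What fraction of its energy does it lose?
0.5254 (or 52.54%)

Calculate initial and final photon energies:

Initial: E₀ = 306.1 keV → λ₀ = 4.0504 pm
Compton shift: Δλ = 4.4839 pm
Final wavelength: λ' = 8.5344 pm
Final energy: E' = 145.2761 keV

Fractional energy loss:
(E₀ - E')/E₀ = (306.1000 - 145.2761)/306.1000
= 160.8239/306.1000
= 0.5254
= 52.54%

(Intermediate values are shown rounded; full precision is carried through to the final answer.)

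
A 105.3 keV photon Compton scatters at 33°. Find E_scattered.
101.9120 keV

First convert energy to wavelength:
λ = hc/E, with hc ≈ 1239.842 keV·pm (i.e. 1239.842 eV·nm)

For E = 105.3 keV = 105300 eV:
λ = 1239.842 keV·pm / 105.3 keV
λ = 11.7744 pm

Calculate the Compton shift:
Δλ = λ_C(1 - cos(33°)) = 2.4263 × 0.1613
Δλ = 0.3914 pm

Final wavelength:
λ' = 11.7744 + 0.3914 = 12.1658 pm

Final energy:
E' = hc/λ' = 1239.842 / 12.1658 = 101.9120 keV

(Intermediate values are shown rounded; full precision is carried through to the final answer.)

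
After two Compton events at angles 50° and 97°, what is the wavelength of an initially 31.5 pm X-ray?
35.0887 pm

Apply Compton shift twice:

First scattering at θ₁ = 50°:
Δλ₁ = λ_C(1 - cos(50°))
Δλ₁ = 2.4263 × 0.3572
Δλ₁ = 0.8667 pm

After first scattering:
λ₁ = 31.5 + 0.8667 = 32.3667 pm

Second scattering at θ₂ = 97°:
Δλ₂ = λ_C(1 - cos(97°))
Δλ₂ = 2.4263 × 1.1219
Δλ₂ = 2.7220 pm

Final wavelength:
λ₂ = 32.3667 + 2.7220 = 35.0887 pm

Total shift: Δλ_total = 0.8667 + 2.7220 = 3.5887 pm

(Intermediate values are shown rounded; full precision is carried through to the final answer.)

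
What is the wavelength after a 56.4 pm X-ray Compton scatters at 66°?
57.8394 pm

Using the Compton scattering formula:
λ' = λ + Δλ = λ + λ_C(1 - cos θ)

Given:
- Initial wavelength λ = 56.4 pm
- Scattering angle θ = 66°
- Compton wavelength λ_C ≈ 2.4263 pm

Calculate the shift:
Δλ = 2.4263 × (1 - cos(66°))
Δλ = 2.4263 × 0.5933
Δλ = 1.4394 pm

Final wavelength:
λ' = 56.4 + 1.4394 = 57.8394 pm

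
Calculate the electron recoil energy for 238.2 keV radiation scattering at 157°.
112.5164 keV

By energy conservation: K_e = E_initial - E_final

First find the scattered photon energy:
Initial wavelength: λ = hc/E = 5.2050 pm
Compton shift: Δλ = λ_C(1 - cos(157°)) = 4.6597 pm
Final wavelength: λ' = 5.2050 + 4.6597 = 9.8648 pm
Final photon energy: E' = hc/λ' = 125.6836 keV

Electron kinetic energy:
K_e = E - E' = 238.2000 - 125.6836 = 112.5164 keV

(Intermediate values are shown rounded; full precision is carried through to the final answer.)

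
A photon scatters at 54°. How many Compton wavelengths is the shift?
0.4122 λ_C

The Compton shift formula is:
Δλ = λ_C(1 - cos θ)

Dividing both sides by λ_C:
Δλ/λ_C = 1 - cos θ

For θ = 54°:
Δλ/λ_C = 1 - cos(54°)
Δλ/λ_C = 1 - 0.5878
Δλ/λ_C = 0.4122

This means the shift is 0.4122 × λ_C = 1.0002 pm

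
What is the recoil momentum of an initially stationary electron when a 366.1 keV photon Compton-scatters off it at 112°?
2.4989e-22 kg·m/s

The electron is initially at rest, so by conservation of momentum:
p⃗_e = p⃗₀ − p⃗'  (incident photon momentum minus scattered photon momentum)

Photon momentum magnitudes (p = h/λ = E/c):
λ₀ = hc/E₀ = 3.3866 pm → p₀ = h/λ₀ = 1.9565e-22 kg·m/s
Δλ = λ_C(1 − cos 112°) = 3.3352 pm
λ' = 6.7218 pm → p' = h/λ' = 9.8575e-23 kg·m/s

The scattered photon makes angle θ = 112° with the incident direction, so by the law of cosines:
|p⃗_e|² = p₀² + p'² − 2p₀p'cos θ
|p⃗_e|² = (1.9565e-22)² + (9.8575e-23)² − 2·1.9565e-22·9.8575e-23·cos(112°)
|p⃗_e| = 2.4989e-22 kg·m/s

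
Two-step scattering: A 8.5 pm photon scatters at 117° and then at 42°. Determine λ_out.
12.6510 pm

Apply Compton shift twice:

First scattering at θ₁ = 117°:
Δλ₁ = λ_C(1 - cos(117°))
Δλ₁ = 2.4263 × 1.4540
Δλ₁ = 3.5278 pm

After first scattering:
λ₁ = 8.5 + 3.5278 = 12.0278 pm

Second scattering at θ₂ = 42°:
Δλ₂ = λ_C(1 - cos(42°))
Δλ₂ = 2.4263 × 0.2569
Δλ₂ = 0.6232 pm

Final wavelength:
λ₂ = 12.0278 + 0.6232 = 12.6510 pm

Total shift: Δλ_total = 3.5278 + 0.6232 = 4.1510 pm

(Intermediate values are shown rounded; full precision is carried through to the final answer.)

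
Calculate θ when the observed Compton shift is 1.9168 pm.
77.88°

From the Compton formula Δλ = λ_C(1 - cos θ), we can solve for θ:

cos θ = 1 - Δλ/λ_C

Given:
- Δλ = 1.9168 pm
- λ_C = h/(m_e·c) ≈ 2.42631024 pm

cos θ = 1 - 1.9168/2.42631024
cos θ = 1 - 0.790006
cos θ = 0.209994

θ = arccos(0.209994)
θ = 77.88°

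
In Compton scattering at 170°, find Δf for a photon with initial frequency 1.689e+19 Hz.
3.605e+18 Hz (decrease)

Convert frequency to wavelength (c = 299792458 m/s):
λ₀ = c/f₀ = 299792458/1.689e+19 = 1.7749701e-11 m = 17.7497 pm

Calculate Compton shift:
Δλ = λ_C(1 - cos(170°)) = 4.8158 pm

Final wavelength:
λ' = λ₀ + Δλ = 17.7497 + 4.8158 = 22.5655 pm

Final frequency:
f' = c/λ' = 299792458/2.2565461e-11 = 1.3285457e+19 Hz

Frequency shift (decrease):
Δf = f₀ - f' = 1.689e+19 - 1.3285457e+19 = 3.605e+18 Hz

(Intermediate values are shown rounded; full precision is carried through to the final answer.)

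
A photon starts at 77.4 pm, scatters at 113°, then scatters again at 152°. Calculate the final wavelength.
85.3430 pm

Apply Compton shift twice:

First scattering at θ₁ = 113°:
Δλ₁ = λ_C(1 - cos(113°))
Δλ₁ = 2.4263 × 1.3907
Δλ₁ = 3.3743 pm

After first scattering:
λ₁ = 77.4 + 3.3743 = 80.7743 pm

Second scattering at θ₂ = 152°:
Δλ₂ = λ_C(1 - cos(152°))
Δλ₂ = 2.4263 × 1.8829
Δλ₂ = 4.5686 pm

Final wavelength:
λ₂ = 80.7743 + 4.5686 = 85.3430 pm

Total shift: Δλ_total = 3.3743 + 4.5686 = 7.9430 pm

(Intermediate values are shown rounded; full precision is carried through to the final answer.)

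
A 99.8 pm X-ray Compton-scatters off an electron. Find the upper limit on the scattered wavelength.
104.6526 pm (at θ = 180°)

The Compton shift is Δλ = λ_C(1 − cos θ).

Since cos θ ranges from −1 to 1, the factor (1 − cos θ) ranges from 0 to 2; the maximum shift occurs at θ = 180° (backscattering):
Δλ_max = 2λ_C = 2 × 2.4263 pm = 4.8526 pm

Maximum scattered wavelength:
λ'_max = λ₀ + Δλ_max = 99.8 + 4.8526 = 104.6526 pm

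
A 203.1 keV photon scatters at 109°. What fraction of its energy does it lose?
0.3451 (or 34.51%)

Calculate initial and final photon energies:

Initial: E₀ = 203.1 keV → λ₀ = 6.1046 pm
Compton shift: Δλ = 3.2162 pm
Final wavelength: λ' = 9.3208 pm
Final energy: E' = 133.0184 keV

Fractional energy loss:
(E₀ - E')/E₀ = (203.1000 - 133.0184)/203.1000
= 70.0816/203.1000
= 0.3451
= 34.51%

(Intermediate values are shown rounded; full precision is carried through to the final answer.)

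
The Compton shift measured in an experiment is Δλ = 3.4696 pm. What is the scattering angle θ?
115.47°

From the Compton formula Δλ = λ_C(1 - cos θ), we can solve for θ:

cos θ = 1 - Δλ/λ_C

Given:
- Δλ = 3.4696 pm
- λ_C = h/(m_e·c) ≈ 2.42631024 pm

cos θ = 1 - 3.4696/2.42631024
cos θ = 1 - 1.429990
cos θ = -0.429990

θ = arccos(-0.429990)
θ = 115.47°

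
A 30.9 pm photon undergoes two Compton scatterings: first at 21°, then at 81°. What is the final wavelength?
33.1079 pm

Apply Compton shift twice:

First scattering at θ₁ = 21°:
Δλ₁ = λ_C(1 - cos(21°))
Δλ₁ = 2.4263 × 0.0664
Δλ₁ = 0.1612 pm

After first scattering:
λ₁ = 30.9 + 0.1612 = 31.0612 pm

Second scattering at θ₂ = 81°:
Δλ₂ = λ_C(1 - cos(81°))
Δλ₂ = 2.4263 × 0.8436
Δλ₂ = 2.0468 pm

Final wavelength:
λ₂ = 31.0612 + 2.0468 = 33.1079 pm

Total shift: Δλ_total = 0.1612 + 2.0468 = 2.2079 pm

(Intermediate values are shown rounded; full precision is carried through to the final answer.)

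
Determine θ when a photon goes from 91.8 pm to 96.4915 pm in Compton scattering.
159.00°

First find the wavelength shift:
Δλ = λ' - λ = 96.4915 - 91.8 = 4.6915 pm

Using Δλ = λ_C(1 - cos θ), with λ_C = h/(m_e·c) ≈ 2.42631024 pm:
cos θ = 1 - Δλ/λ_C
cos θ = 1 - 4.6915/2.42631024
cos θ = -0.933594

θ = arccos(-0.933594)
θ = 159.00°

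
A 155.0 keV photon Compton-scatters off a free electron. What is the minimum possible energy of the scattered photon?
96.4737 keV (at θ = 180°)

The scattered photon has minimum energy when its wavelength is maximum, i.e., when the Compton shift Δλ = λ_C(1 − cos θ) is maximum. This occurs at θ = 180° (backscattering), giving Δλ_max = 2λ_C = 4.8526 pm.

Initial wavelength: λ₀ = hc/E₀ = 7.9990 pm
Maximum final wavelength: λ'_max = λ₀ + 2λ_C = 7.9990 + 4.8526 = 12.8516 pm
Minimum final energy: E'_min = hc/λ'_max = 96.4737 keV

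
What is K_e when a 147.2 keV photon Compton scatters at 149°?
51.3031 keV

By energy conservation: K_e = E_initial - E_final

First find the scattered photon energy:
Initial wavelength: λ = hc/E = 8.4228 pm
Compton shift: Δλ = λ_C(1 - cos(149°)) = 4.5061 pm
Final wavelength: λ' = 8.4228 + 4.5061 = 12.9289 pm
Final photon energy: E' = hc/λ' = 95.8969 keV

Electron kinetic energy:
K_e = E - E' = 147.2000 - 95.8969 = 51.3031 keV

(Intermediate values are shown rounded; full precision is carried through to the final answer.)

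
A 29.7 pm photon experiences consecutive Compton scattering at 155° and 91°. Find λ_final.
36.7939 pm

Apply Compton shift twice:

First scattering at θ₁ = 155°:
Δλ₁ = λ_C(1 - cos(155°))
Δλ₁ = 2.4263 × 1.9063
Δλ₁ = 4.6253 pm

After first scattering:
λ₁ = 29.7 + 4.6253 = 34.3253 pm

Second scattering at θ₂ = 91°:
Δλ₂ = λ_C(1 - cos(91°))
Δλ₂ = 2.4263 × 1.0175
Δλ₂ = 2.4687 pm

Final wavelength:
λ₂ = 34.3253 + 2.4687 = 36.7939 pm

Total shift: Δλ_total = 4.6253 + 2.4687 = 7.0939 pm

(Intermediate values are shown rounded; full precision is carried through to the final answer.)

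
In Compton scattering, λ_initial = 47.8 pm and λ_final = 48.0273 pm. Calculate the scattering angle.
25.00°

First find the wavelength shift:
Δλ = λ' - λ = 48.0273 - 47.8 = 0.2273 pm

Using Δλ = λ_C(1 - cos θ), with λ_C = h/(m_e·c) ≈ 2.42631024 pm:
cos θ = 1 - Δλ/λ_C
cos θ = 1 - 0.2273/2.42631024
cos θ = 0.906319

θ = arccos(0.906319)
θ = 25.00°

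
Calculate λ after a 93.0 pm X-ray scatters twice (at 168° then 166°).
102.5801 pm

Apply Compton shift twice:

First scattering at θ₁ = 168°:
Δλ₁ = λ_C(1 - cos(168°))
Δλ₁ = 2.4263 × 1.9781
Δλ₁ = 4.7996 pm

After first scattering:
λ₁ = 93.0 + 4.7996 = 97.7996 pm

Second scattering at θ₂ = 166°:
Δλ₂ = λ_C(1 - cos(166°))
Δλ₂ = 2.4263 × 1.9703
Δλ₂ = 4.7805 pm

Final wavelength:
λ₂ = 97.7996 + 4.7805 = 102.5801 pm

Total shift: Δλ_total = 4.7996 + 4.7805 = 9.5801 pm

(Intermediate values are shown rounded; full precision is carried through to the final answer.)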